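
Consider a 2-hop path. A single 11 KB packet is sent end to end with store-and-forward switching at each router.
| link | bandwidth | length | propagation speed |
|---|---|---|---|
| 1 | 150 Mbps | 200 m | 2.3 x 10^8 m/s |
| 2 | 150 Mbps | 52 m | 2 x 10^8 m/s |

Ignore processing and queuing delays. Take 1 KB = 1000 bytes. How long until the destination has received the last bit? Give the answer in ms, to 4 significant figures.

1.174 ms

L = 88000 bits.
Transmission delay per hop = L/R = 88000/150000000 = 0.586667 ms; 2 hops → 1.17333 ms.
Propagation delays (d/s per hop): 0.000869565, 0.00026 ms; sum = 0.00112957 ms.
End-to-end = 1.174 ms.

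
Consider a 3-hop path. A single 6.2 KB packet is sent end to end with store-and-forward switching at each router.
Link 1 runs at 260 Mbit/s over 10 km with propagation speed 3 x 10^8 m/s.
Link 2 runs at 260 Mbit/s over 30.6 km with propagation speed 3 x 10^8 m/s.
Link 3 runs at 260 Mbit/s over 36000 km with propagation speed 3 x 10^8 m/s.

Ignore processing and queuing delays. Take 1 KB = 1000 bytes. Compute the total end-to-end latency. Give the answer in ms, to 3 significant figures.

L = 49600 bits.
Transmission delay per hop = L/R = 49600/260000000 = 0.190769 ms; 3 hops → 0.572308 ms.
Propagation delays (d/s per hop): 0.0333333, 0.102, 120 ms; sum = 120.135 ms.
End-to-end = 121 ms.

121 ms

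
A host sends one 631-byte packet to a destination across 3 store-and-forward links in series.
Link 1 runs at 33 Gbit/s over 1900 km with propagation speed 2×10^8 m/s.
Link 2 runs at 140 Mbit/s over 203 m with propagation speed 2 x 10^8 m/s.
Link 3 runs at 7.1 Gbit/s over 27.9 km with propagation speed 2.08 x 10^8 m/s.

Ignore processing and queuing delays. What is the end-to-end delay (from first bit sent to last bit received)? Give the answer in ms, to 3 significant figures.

9.67 ms

L = 631 × 8 = 5048 bits.
Transmission delays (L/R per hop): 0.00015297, 0.0360571, 0.000710986 ms; sum = 0.0369211 ms.
Propagation delays (d/s per hop): 9.5, 0.001015, 0.134135 ms; sum = 9.63515 ms.
End-to-end = 9.67 ms.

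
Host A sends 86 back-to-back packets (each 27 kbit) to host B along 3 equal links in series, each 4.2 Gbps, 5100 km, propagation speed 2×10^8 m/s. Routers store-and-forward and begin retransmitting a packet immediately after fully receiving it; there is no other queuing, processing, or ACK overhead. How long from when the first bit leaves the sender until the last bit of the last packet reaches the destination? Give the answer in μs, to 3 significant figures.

Per-hop transmission t_tx = L/R = 27000/4200000000 = 6.42857 μs.
Per-hop propagation t_prop = 5100000/200000000 = 25500 μs.
Pipeline fill: first packet needs 3·t_tx to clear all hops; remaining 85 packets each add one t_tx.
Total = (3+86-1)·t_tx + 3·t_prop = 88·6.42857 + 3·25500 = 77100 μs.

77100 μs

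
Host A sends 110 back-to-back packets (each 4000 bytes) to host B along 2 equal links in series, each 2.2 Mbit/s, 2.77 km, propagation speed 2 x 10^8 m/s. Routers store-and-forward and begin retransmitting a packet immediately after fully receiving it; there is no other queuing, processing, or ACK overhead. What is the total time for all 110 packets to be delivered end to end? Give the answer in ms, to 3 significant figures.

1610 ms

Per-hop transmission t_tx = L/R = 32000/2200000 = 14.5455 ms.
Per-hop propagation t_prop = 2770/200000000 = 0.01385 ms.
Pipeline fill: first packet needs 2·t_tx to clear all hops; remaining 109 packets each add one t_tx.
Total = (2+110-1)·t_tx + 2·t_prop = 111·14.5455 + 2·0.01385 = 1610 ms.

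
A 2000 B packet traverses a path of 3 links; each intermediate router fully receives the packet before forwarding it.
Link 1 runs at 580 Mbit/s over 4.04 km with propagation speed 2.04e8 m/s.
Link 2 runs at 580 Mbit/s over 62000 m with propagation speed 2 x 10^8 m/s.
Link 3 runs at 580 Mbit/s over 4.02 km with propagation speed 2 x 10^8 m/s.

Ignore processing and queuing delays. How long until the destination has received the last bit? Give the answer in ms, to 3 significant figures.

L = 2000 × 8 = 16000 bits.
Transmission delay per hop = L/R = 16000/580000000 = 0.0275862 ms; 3 hops → 0.0827586 ms.
Propagation delays (d/s per hop): 0.0198039, 0.31, 0.0201 ms; sum = 0.349904 ms.
End-to-end = 0.433 ms.

0.433 ms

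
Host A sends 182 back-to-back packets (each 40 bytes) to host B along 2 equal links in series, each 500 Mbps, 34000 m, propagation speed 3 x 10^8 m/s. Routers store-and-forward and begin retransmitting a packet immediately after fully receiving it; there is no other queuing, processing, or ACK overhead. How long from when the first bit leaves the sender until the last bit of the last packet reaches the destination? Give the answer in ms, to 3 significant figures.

0.344 ms

Per-hop transmission t_tx = L/R = 320/500000000 = 0.00064 ms.
Per-hop propagation t_prop = 34000/300000000 = 0.113333 ms.
Pipeline fill: first packet needs 2·t_tx to clear all hops; remaining 181 packets each add one t_tx.
Total = (2+182-1)·t_tx + 2·t_prop = 183·0.00064 + 2·0.113333 = 0.344 ms.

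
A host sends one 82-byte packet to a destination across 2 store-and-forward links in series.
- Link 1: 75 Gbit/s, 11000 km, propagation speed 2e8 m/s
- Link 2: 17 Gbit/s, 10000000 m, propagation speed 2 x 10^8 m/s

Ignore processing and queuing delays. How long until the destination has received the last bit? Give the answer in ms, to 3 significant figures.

105 ms

L = 82 × 8 = 656 bits.
Transmission delays (L/R per hop): 8.74667e-06, 3.85882e-05 ms; sum = 4.73349e-05 ms.
Propagation delays (d/s per hop): 55, 50 ms; sum = 105 ms.
End-to-end = 105 ms.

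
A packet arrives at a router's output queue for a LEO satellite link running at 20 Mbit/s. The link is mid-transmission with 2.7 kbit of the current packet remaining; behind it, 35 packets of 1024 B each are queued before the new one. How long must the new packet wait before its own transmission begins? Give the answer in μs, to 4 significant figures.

Each queued packet: L/R = 8192/20000000 = 409.6 μs.
35 queued → 14336 μs.
Plus remaining 2700 bits of current packet: 135 μs.
Queuing delay = 14470 μs.

14470 μs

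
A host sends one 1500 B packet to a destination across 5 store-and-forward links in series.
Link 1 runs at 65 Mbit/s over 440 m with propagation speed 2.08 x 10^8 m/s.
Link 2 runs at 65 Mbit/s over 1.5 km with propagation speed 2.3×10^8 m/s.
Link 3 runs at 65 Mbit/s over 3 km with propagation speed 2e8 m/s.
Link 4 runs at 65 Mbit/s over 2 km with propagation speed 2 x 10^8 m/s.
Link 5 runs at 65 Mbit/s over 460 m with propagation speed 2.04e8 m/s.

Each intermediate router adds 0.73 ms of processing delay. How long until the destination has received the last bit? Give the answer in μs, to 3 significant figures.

L = 1500 × 8 = 12000 bits.
Transmission delay per hop = L/R = 12000/65000000 = 184.615 μs; 5 hops → 923.077 μs.
Propagation delays (d/s per hop): 2.11538, 6.52174, 15, 10, 2.2549 μs; sum = 35.892 μs.
Processing at 4 router(s): 4 × 0.73 ms = 2920 μs.
End-to-end = 3880 μs.

3880 μs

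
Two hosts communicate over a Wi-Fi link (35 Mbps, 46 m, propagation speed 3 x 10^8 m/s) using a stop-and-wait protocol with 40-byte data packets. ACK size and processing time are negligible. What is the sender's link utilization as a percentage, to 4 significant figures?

96.75 %

t_tx = L/R = 320/35000000 = 9.14286e-06 s.
t_prop = 46/300000000 = 1.53333e-07 s; RTT = 3.06667e-07 s.
Cycle = t_tx + RTT = 9.44952e-06 s.
Utilization = t_tx / cycle = 9.14286e-06/9.44952e-06 = 96.75 %.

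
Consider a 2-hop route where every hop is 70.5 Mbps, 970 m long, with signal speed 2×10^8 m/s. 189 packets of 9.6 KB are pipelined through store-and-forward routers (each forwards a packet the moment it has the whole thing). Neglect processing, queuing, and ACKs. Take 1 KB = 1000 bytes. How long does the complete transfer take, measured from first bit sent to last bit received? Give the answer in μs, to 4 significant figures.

Per-hop transmission t_tx = L/R = 76800/70500000 = 1089.36 μs.
Per-hop propagation t_prop = 970/200000000 = 4.85 μs.
Pipeline fill: first packet needs 2·t_tx to clear all hops; remaining 188 packets each add one t_tx.
Total = (2+189-1)·t_tx + 2·t_prop = 190·1089.36 + 2·4.85 = 207000 μs.

207000 μs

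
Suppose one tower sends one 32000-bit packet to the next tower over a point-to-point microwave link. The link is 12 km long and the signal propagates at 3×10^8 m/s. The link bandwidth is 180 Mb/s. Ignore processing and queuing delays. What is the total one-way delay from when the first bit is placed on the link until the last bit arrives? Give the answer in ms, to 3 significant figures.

Transmission delay = L/R = 32000 / 180000000 = 0.177778 ms.
Propagation delay = d/s = 12000 m / 300000000 m/s = 0.04 ms.
Total = 0.218 ms.

0.218 ms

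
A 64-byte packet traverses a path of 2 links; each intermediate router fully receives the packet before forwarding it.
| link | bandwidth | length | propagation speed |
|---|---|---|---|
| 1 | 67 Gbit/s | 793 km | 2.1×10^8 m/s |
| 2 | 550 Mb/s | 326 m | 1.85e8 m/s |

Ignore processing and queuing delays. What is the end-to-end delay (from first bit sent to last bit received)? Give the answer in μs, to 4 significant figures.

L = 64 × 8 = 512 bits.
Transmission delays (L/R per hop): 0.00764179, 0.930909 μs; sum = 0.938551 μs.
Propagation delays (d/s per hop): 3776.19, 1.76216 μs; sum = 3777.95 μs.
End-to-end = 3779 μs.

3779 μs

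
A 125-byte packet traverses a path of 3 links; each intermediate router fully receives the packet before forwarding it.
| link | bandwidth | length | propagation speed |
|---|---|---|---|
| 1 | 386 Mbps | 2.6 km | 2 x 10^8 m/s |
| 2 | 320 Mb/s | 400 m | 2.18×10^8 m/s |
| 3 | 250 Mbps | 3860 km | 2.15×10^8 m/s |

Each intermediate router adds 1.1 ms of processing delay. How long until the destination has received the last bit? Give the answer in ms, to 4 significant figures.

20.18 ms

L = 125 × 8 = 1000 bits.
Transmission delays (L/R per hop): 0.00259067, 0.003125, 0.004 ms; sum = 0.00971567 ms.
Propagation delays (d/s per hop): 0.013, 0.00183486, 17.9535 ms; sum = 17.9683 ms.
Processing at 2 router(s): 2 × 1.1 ms = 2.2 ms.
End-to-end = 20.18 ms.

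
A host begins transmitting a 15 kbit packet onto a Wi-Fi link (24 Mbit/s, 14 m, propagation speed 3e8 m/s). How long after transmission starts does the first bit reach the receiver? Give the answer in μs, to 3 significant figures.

0.0467 μs

First bit experiences only propagation delay: d/s = 14/300000000 = 0.0467 μs.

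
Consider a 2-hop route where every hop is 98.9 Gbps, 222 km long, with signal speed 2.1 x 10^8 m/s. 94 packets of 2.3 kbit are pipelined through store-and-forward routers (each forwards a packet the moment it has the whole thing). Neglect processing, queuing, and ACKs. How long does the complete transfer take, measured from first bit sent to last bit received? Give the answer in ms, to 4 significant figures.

Per-hop transmission t_tx = L/R = 2300/98900000000 = 2.32558e-05 ms.
Per-hop propagation t_prop = 222000/210000000 = 1.05714 ms.
Pipeline fill: first packet needs 2·t_tx to clear all hops; remaining 93 packets each add one t_tx.
Total = (2+94-1)·t_tx + 2·t_prop = 95·2.32558e-05 + 2·1.05714 = 2.116 ms.

2.116 ms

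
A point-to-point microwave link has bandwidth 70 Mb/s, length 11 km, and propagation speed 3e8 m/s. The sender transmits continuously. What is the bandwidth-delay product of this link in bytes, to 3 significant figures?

Propagation delay = 11000 / 300000000 = 3.66667e-05 s.
BDP = R × t_prop = 70000000 × 3.66667e-05 = 2566.67 bits.
In bytes: 2566.67/8 = 321 bytes.

321 bytes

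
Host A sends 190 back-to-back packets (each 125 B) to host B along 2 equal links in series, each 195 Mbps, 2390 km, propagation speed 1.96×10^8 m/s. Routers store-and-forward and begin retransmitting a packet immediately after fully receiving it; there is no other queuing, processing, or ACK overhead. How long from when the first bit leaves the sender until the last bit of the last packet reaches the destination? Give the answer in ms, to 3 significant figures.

25.4 ms

Per-hop transmission t_tx = L/R = 1000/195000000 = 0.00512821 ms.
Per-hop propagation t_prop = 2390000/196000000 = 12.1939 ms.
Pipeline fill: first packet needs 2·t_tx to clear all hops; remaining 189 packets each add one t_tx.
Total = (2+190-1)·t_tx + 2·t_prop = 191·0.00512821 + 2·12.1939 = 25.4 ms.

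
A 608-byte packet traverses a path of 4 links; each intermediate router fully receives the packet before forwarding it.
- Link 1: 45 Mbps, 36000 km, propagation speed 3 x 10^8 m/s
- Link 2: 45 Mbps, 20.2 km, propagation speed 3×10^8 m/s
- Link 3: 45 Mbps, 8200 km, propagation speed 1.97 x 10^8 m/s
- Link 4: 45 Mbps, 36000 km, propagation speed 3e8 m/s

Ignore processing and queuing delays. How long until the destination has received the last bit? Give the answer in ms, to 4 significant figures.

L = 608 × 8 = 4864 bits.
Transmission delay per hop = L/R = 4864/45000000 = 0.108089 ms; 4 hops → 0.432356 ms.
Propagation delays (d/s per hop): 120, 0.0673333, 41.6244, 120 ms; sum = 281.692 ms.
End-to-end = 282.1 ms.

282.1 ms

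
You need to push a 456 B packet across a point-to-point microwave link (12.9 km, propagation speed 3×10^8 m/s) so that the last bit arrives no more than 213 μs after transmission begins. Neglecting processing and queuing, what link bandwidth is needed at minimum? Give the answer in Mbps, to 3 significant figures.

21.5 Mbps

L = 3648 bits.
Propagation delay = 12900 / 300000000 = 43 μs.
Transmission budget = 213 − 43 = 170 μs.
R ≥ L / t_tx = 3648 bits / 0.00017 s = 21.5 Mbps.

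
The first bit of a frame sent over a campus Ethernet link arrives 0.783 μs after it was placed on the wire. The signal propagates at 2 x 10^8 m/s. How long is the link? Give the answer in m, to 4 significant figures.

d = s × t_prop = 200000000 × 7.83e-07 = 156.6 m.

156.6 m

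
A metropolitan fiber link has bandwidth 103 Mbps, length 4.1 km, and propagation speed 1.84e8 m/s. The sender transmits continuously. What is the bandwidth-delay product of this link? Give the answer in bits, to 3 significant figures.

Propagation delay = 4100 / 184000000 = 2.22826e-05 s.
BDP = R × t_prop = 103000000 × 2.22826e-05 = 2295.11 bits.

2300 bits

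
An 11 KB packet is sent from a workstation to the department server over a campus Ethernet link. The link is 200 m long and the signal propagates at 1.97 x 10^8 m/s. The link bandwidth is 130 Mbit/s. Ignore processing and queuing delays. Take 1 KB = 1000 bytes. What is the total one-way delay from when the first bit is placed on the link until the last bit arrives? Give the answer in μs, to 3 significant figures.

L = 88000 bits.
Transmission delay = L/R = 88000 / 130000000 = 676.923 μs.
Propagation delay = d/s = 200 m / 197000000 m/s = 1.01523 μs.
Total = 678 μs.

678 μs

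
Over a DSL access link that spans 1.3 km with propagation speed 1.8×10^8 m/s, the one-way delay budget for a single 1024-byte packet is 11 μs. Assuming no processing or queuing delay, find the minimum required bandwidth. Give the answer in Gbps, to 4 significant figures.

L = 8192 bits.
Propagation delay = 1300 / 180000000 = 7.22222 μs.
Transmission budget = 11 − 7.22222 = 3.77778 μs.
R ≥ L / t_tx = 8192 bits / 3.77778e-06 s = 2.168 Gbps.

2.168 Gbps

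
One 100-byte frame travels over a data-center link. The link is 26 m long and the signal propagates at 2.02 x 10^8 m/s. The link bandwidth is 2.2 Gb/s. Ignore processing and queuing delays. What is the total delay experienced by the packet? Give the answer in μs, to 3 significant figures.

L = 100 × 8 = 800 bits.
Transmission delay = L/R = 800 / 2200000000 = 0.363636 μs.
Propagation delay = d/s = 26 m / 202000000 m/s = 0.128713 μs.
Total = 0.492 μs.

0.492 μs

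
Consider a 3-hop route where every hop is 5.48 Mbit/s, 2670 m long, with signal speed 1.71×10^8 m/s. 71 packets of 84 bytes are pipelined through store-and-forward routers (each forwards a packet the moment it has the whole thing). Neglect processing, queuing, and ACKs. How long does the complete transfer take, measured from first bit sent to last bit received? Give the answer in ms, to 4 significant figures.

Per-hop transmission t_tx = L/R = 672/5480000 = 0.122628 ms.
Per-hop propagation t_prop = 2670/171000000 = 0.015614 ms.
Pipeline fill: first packet needs 3·t_tx to clear all hops; remaining 70 packets each add one t_tx.
Total = (3+71-1)·t_tx + 3·t_prop = 73·0.122628 + 3·0.015614 = 8.999 ms.

8.999 ms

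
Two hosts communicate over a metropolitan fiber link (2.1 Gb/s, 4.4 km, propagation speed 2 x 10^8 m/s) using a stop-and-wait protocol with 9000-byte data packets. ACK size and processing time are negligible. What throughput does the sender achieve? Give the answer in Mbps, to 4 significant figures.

919.7 Mbps

t_tx = L/R = 72000/2100000000 = 3.42857e-05 s.
t_prop = 4400/200000000 = 2.2e-05 s; RTT = 4.4e-05 s.
Cycle = t_tx + RTT = 7.82857e-05 s.
Throughput = L / cycle = 72000 / 7.82857e-05 = 919.7 Mbps.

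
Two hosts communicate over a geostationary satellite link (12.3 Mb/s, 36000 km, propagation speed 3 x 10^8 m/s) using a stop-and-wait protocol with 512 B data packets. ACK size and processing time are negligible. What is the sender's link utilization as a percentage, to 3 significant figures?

t_tx = L/R = 4096/12300000 = 0.000333008 s.
t_prop = 36000000/300000000 = 0.12 s; RTT = 0.24 s.
Cycle = t_tx + RTT = 0.240333 s.
Utilization = t_tx / cycle = 0.000333008/0.240333 = 0.139 %.

0.139 %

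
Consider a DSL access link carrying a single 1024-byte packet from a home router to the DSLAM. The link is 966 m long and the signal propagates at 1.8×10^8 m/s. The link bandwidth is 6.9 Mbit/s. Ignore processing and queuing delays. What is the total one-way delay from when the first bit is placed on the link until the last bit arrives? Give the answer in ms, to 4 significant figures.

1.193 ms

L = 1024 × 8 = 8192 bits.
Transmission delay = L/R = 8192 / 6900000 = 1.18725 ms.
Propagation delay = d/s = 966 m / 180000000 m/s = 0.00536667 ms.
Total = 1.193 ms.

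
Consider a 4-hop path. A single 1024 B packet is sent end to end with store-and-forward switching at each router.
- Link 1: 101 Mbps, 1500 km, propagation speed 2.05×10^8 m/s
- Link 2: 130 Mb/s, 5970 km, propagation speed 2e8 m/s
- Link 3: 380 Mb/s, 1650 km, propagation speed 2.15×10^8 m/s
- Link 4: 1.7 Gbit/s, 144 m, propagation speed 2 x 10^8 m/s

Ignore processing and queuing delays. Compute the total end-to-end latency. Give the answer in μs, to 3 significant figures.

L = 1024 × 8 = 8192 bits.
Transmission delays (L/R per hop): 81.1089, 63.0154, 21.5579, 4.81882 μs; sum = 170.501 μs.
Propagation delays (d/s per hop): 7317.07, 29850, 7674.42, 0.72 μs; sum = 44842.2 μs.
End-to-end = 45000 μs.

45000 μs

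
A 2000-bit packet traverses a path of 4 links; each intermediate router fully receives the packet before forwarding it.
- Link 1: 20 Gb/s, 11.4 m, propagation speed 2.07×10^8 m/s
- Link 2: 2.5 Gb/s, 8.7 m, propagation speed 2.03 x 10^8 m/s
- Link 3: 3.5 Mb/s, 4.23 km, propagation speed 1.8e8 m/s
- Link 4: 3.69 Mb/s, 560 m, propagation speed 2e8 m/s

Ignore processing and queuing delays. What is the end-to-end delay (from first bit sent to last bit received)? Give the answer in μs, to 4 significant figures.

Transmission delays (L/R per hop): 0.1, 0.8, 571.429, 542.005 μs; sum = 1114.33 μs.
Propagation delays (d/s per hop): 0.0550725, 0.0428571, 23.5, 2.8 μs; sum = 26.3979 μs.
End-to-end = 1141 μs.

1141 μs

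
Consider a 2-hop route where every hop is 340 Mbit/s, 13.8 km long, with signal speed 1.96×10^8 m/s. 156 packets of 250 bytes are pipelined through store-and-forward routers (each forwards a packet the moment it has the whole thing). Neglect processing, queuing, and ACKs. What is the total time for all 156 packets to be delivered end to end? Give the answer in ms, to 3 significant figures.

1.06 ms

Per-hop transmission t_tx = L/R = 2000/340000000 = 0.00588235 ms.
Per-hop propagation t_prop = 13800/196000000 = 0.0704082 ms.
Pipeline fill: first packet needs 2·t_tx to clear all hops; remaining 155 packets each add one t_tx.
Total = (2+156-1)·t_tx + 2·t_prop = 157·0.00588235 + 2·0.0704082 = 1.06 ms.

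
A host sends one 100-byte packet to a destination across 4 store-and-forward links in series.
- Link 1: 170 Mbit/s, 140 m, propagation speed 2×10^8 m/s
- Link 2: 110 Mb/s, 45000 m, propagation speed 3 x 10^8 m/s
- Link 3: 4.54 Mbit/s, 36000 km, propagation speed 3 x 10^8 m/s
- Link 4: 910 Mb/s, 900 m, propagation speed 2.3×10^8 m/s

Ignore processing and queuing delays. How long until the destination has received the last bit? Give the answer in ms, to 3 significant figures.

120 ms

L = 100 × 8 = 800 bits.
Transmission delays (L/R per hop): 0.00470588, 0.00727273, 0.176211, 0.000879121 ms; sum = 0.189069 ms.
Propagation delays (d/s per hop): 0.0007, 0.15, 120, 0.00391304 ms; sum = 120.155 ms.
End-to-end = 120 ms.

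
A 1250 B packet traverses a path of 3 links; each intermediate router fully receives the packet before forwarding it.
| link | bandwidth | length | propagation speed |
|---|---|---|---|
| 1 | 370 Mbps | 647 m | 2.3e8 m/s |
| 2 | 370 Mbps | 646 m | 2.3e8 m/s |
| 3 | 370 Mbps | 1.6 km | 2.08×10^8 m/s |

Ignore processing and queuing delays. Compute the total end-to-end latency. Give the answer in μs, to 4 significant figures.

94.40 μs

L = 1250 × 8 = 10000 bits.
Transmission delay per hop = L/R = 10000/370000000 = 27.027 μs; 3 hops → 81.0811 μs.
Propagation delays (d/s per hop): 2.81304, 2.8087, 7.69231 μs; sum = 13.314 μs.
End-to-end = 94.40 μs.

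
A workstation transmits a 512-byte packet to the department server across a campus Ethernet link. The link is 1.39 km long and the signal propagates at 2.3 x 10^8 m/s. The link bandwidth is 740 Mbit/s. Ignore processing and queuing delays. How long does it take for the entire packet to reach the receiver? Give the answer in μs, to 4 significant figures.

11.58 μs

L = 512 × 8 = 4096 bits.
Transmission delay = L/R = 4096 / 740000000 = 5.53514 μs.
Propagation delay = d/s = 1390 m / 2.3e+08 m/s = 6.04348 μs.
Total = 11.58 μs.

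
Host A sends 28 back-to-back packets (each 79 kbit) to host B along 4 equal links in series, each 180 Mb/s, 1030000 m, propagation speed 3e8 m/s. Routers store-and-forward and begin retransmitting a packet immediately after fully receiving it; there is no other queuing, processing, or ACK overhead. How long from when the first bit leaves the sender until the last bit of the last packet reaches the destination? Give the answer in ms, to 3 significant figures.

Per-hop transmission t_tx = L/R = 79000/180000000 = 0.438889 ms.
Per-hop propagation t_prop = 1030000/300000000 = 3.43333 ms.
Pipeline fill: first packet needs 4·t_tx to clear all hops; remaining 27 packets each add one t_tx.
Total = (4+28-1)·t_tx + 4·t_prop = 31·0.438889 + 4·3.43333 = 27.3 ms.

27.3 ms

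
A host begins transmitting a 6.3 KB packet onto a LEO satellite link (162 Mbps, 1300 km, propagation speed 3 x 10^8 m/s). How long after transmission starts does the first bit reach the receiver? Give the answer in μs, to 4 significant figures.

4333 μs

First bit experiences only propagation delay: d/s = 1300000/300000000 = 4333 μs.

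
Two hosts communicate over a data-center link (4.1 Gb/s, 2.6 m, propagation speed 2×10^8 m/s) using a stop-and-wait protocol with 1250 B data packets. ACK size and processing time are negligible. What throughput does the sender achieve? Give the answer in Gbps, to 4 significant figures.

4.057 Gbps

t_tx = L/R = 10000/4.1e+09 = 2.43902e-06 s.
t_prop = 2.6/200000000 = 1.3e-08 s; RTT = 2.6e-08 s.
Cycle = t_tx + RTT = 2.46502e-06 s.
Throughput = L / cycle = 10000 / 2.46502e-06 = 4.057 Gbps.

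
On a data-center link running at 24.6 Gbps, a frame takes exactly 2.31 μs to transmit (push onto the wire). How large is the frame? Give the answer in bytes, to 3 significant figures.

L = R × t_tx = 24600000000 b/s × 2.31e-06 s = 56826 bits.
In bytes: 56826 / 8 = 7100 bytes.

7100 bytes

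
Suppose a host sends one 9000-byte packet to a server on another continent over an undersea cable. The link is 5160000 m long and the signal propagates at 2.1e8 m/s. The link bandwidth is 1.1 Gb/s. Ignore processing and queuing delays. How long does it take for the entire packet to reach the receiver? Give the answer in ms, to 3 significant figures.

24.6 ms

L = 9000 × 8 = 72000 bits.
Transmission delay = L/R = 72000 / 1100000000 = 0.0654545 ms.
Propagation delay = d/s = 5160000 m / 210000000 m/s = 24.5714 ms.
Total = 24.6 ms.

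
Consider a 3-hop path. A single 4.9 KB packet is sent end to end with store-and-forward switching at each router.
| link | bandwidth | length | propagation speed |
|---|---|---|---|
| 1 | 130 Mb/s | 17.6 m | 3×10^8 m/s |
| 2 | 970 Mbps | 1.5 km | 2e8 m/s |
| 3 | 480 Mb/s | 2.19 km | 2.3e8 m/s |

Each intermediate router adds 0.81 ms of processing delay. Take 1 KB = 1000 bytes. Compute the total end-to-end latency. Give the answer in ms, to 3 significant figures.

2.06 ms

L = 39200 bits.
Transmission delays (L/R per hop): 0.301538, 0.0404124, 0.0816667 ms; sum = 0.423617 ms.
Propagation delays (d/s per hop): 5.86667e-05, 0.0075, 0.00952174 ms; sum = 0.0170804 ms.
Processing at 2 router(s): 2 × 0.81 ms = 1.62 ms.
End-to-end = 2.06 ms.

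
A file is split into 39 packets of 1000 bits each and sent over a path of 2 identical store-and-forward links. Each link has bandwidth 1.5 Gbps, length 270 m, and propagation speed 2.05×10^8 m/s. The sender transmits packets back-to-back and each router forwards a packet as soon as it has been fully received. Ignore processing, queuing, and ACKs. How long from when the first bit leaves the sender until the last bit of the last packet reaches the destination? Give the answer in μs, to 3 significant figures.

29.3 μs

Per-hop transmission t_tx = L/R = 1000/1500000000 = 0.666667 μs.
Per-hop propagation t_prop = 270/2.05e+08 = 1.31707 μs.
Pipeline fill: first packet needs 2·t_tx to clear all hops; remaining 38 packets each add one t_tx.
Total = (2+39-1)·t_tx + 2·t_prop = 40·0.666667 + 2·1.31707 = 29.3 μs.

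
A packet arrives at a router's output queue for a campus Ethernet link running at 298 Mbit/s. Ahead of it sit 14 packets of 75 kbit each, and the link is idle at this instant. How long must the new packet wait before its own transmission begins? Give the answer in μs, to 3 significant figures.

3520 μs

Each queued packet: L/R = 75000/298000000 = 251.678 μs.
14 queued → 3523.49 μs.
Queuing delay = 3520 μs.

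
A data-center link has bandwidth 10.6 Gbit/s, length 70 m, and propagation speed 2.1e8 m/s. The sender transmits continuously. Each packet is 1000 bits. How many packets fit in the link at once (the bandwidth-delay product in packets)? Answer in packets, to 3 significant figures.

Propagation delay = 70 / 210000000 = 3.33333e-07 s.
BDP = R × t_prop = 10600000000 × 3.33333e-07 = 3533.33 bits.
In packets of 1000 bits: 3.53 packets.

3.53 packets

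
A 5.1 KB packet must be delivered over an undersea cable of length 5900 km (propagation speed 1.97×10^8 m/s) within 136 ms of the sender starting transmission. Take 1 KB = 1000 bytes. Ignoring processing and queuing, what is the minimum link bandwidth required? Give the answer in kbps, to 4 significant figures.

L = 40800 bits.
Propagation delay = 5900000 / 197000000 = 29.9492 ms.
Transmission budget = 136 − 29.9492 = 106.051 ms.
R ≥ L / t_tx = 40800 bits / 0.106051 s = 384.7 kbps.

384.7 kbps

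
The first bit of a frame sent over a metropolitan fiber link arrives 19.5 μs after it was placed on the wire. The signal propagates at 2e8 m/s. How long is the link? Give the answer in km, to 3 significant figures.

3.90 km

d = s × t_prop = 200000000 × 1.95e-05 = 3.90 km.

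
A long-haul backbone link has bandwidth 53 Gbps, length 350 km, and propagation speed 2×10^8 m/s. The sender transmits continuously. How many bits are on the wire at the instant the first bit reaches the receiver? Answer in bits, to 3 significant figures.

Propagation delay = 350000 / 200000000 = 0.00175 s.
BDP = R × t_prop = 53000000000 × 0.00175 = 92750000 bits.

92800000 bits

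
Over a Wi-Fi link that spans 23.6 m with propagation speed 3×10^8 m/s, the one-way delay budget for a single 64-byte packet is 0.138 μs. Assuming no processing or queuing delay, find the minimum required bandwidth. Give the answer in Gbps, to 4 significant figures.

8.629 Gbps

L = 512 bits.
Propagation delay = 23.6 / 300000000 = 0.0786667 μs.
Transmission budget = 0.138 − 0.0786667 = 0.0593333 μs.
R ≥ L / t_tx = 512 bits / 5.93333e-08 s = 8.629 Gbps.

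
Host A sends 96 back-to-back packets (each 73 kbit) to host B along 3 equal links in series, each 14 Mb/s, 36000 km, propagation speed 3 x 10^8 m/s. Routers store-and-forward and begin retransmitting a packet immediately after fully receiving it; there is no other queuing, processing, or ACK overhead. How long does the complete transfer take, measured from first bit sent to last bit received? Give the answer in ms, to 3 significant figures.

Per-hop transmission t_tx = L/R = 73000/14000000 = 5.21429 ms.
Per-hop propagation t_prop = 36000000/300000000 = 120 ms.
Pipeline fill: first packet needs 3·t_tx to clear all hops; remaining 95 packets each add one t_tx.
Total = (3+96-1)·t_tx + 3·t_prop = 98·5.21429 + 3·120 = 871 ms.

871 ms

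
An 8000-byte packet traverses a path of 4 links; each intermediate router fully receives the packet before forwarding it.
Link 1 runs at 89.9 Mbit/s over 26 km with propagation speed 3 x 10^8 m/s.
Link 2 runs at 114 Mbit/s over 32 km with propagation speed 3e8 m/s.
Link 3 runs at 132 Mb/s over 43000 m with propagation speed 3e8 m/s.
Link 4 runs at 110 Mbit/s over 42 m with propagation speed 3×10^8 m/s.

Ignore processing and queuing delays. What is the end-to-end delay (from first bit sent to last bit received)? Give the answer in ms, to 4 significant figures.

2.677 ms

L = 8000 × 8 = 64000 bits.
Transmission delays (L/R per hop): 0.711902, 0.561404, 0.484848, 0.581818 ms; sum = 2.33997 ms.
Propagation delays (d/s per hop): 0.0866667, 0.106667, 0.143333, 0.00014 ms; sum = 0.336807 ms.
End-to-end = 2.677 ms.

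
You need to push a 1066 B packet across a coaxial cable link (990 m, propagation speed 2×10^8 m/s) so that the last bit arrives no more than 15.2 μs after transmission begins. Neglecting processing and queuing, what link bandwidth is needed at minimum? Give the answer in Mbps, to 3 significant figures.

832 Mbps

L = 8528 bits.
Propagation delay = 990 / 200000000 = 4.95 μs.
Transmission budget = 15.2 − 4.95 = 10.25 μs.
R ≥ L / t_tx = 8528 bits / 1.025e-05 s = 832 Mbps.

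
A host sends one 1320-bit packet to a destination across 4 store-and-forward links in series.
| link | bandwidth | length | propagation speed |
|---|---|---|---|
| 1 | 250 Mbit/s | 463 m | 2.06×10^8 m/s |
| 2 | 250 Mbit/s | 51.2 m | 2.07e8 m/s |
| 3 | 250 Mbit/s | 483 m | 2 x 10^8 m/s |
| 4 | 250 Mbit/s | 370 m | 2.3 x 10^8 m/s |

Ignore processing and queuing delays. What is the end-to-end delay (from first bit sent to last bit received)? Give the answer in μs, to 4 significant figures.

27.64 μs

Transmission delay per hop = L/R = 1320/250000000 = 5.28 μs; 4 hops → 21.12 μs.
Propagation delays (d/s per hop): 2.24757, 0.247343, 2.415, 1.6087 μs; sum = 6.51861 μs.
End-to-end = 27.64 μs.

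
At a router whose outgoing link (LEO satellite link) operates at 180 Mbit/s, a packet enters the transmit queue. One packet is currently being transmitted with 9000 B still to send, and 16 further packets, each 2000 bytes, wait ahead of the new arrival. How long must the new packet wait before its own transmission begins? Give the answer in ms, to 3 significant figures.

1.82 ms

Each queued packet: L/R = 16000/180000000 = 0.0888889 ms.
16 queued → 1.42222 ms.
Plus remaining 72000 bits of current packet: 0.4 ms.
Queuing delay = 1.82 ms.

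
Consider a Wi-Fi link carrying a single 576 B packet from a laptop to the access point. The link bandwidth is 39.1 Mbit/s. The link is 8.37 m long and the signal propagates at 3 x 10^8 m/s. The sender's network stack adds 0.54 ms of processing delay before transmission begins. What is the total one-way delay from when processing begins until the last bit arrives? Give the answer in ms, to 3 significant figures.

L = 576 × 8 = 4608 bits.
Transmission delay = L/R = 4608 / 39100000 = 0.117852 ms.
Propagation delay = d/s = 8.37 m / 300000000 m/s = 2.79e-05 ms.
Plus processing delay 0.54 ms = 0.54 ms.
Total = 0.658 ms.

0.658 ms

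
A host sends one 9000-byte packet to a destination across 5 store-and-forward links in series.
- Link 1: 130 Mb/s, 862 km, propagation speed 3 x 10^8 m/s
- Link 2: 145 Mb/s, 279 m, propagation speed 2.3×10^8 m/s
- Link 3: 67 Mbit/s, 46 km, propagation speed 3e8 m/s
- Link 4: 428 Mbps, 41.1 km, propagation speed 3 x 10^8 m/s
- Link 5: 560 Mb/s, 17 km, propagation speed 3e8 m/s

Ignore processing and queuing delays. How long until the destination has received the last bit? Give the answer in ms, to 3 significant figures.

L = 9000 × 8 = 72000 bits.
Transmission delays (L/R per hop): 0.553846, 0.496552, 1.07463, 0.168224, 0.128571 ms; sum = 2.42182 ms.
Propagation delays (d/s per hop): 2.87333, 0.00121304, 0.153333, 0.137, 0.0566667 ms; sum = 3.22155 ms.
End-to-end = 5.64 ms.

5.64 ms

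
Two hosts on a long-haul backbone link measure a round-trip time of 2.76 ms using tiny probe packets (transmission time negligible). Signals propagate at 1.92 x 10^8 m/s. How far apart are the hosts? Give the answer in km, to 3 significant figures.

265 km

One-way propagation = RTT/2 = 1.38 ms.
d = s × t = 192000000 × 0.00138 = 265 km.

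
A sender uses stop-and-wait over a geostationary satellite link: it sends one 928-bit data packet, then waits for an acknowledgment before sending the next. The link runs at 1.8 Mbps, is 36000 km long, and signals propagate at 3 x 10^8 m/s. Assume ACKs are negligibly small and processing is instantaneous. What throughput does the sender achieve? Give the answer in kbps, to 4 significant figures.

3.858 kbps

t_tx = L/R = 928/1800000 = 0.000515556 s.
t_prop = 36000000/300000000 = 0.12 s; RTT = 0.24 s.
Cycle = t_tx + RTT = 0.240516 s.
Throughput = L / cycle = 928 / 0.240516 = 3.858 kbps.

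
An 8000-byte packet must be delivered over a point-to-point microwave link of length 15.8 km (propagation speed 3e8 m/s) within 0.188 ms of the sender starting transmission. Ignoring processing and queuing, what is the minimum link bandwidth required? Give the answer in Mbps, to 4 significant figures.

L = 64000 bits.
Propagation delay = 15800 / 300000000 = 0.0526667 ms.
Transmission budget = 0.188 − 0.0526667 = 0.135333 ms.
R ≥ L / t_tx = 64000 bits / 0.000135333 s = 472.9 Mbps.

472.9 Mbps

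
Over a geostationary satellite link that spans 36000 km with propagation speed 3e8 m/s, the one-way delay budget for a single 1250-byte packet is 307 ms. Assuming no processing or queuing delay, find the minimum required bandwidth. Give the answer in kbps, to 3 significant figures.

53.5 kbps

L = 10000 bits.
Propagation delay = 36000000 / 300000000 = 120 ms.
Transmission budget = 307 − 120 = 187 ms.
R ≥ L / t_tx = 10000 bits / 0.187 s = 53.5 kbps.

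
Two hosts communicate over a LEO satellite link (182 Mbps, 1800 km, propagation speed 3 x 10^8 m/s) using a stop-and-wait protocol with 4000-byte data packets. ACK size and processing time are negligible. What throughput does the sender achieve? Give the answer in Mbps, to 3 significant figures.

t_tx = L/R = 32000/182000000 = 0.000175824 s.
t_prop = 1800000/300000000 = 0.006 s; RTT = 0.012 s.
Cycle = t_tx + RTT = 0.0121758 s.
Throughput = L / cycle = 32000 / 0.0121758 = 2.63 Mbps.

2.63 Mbps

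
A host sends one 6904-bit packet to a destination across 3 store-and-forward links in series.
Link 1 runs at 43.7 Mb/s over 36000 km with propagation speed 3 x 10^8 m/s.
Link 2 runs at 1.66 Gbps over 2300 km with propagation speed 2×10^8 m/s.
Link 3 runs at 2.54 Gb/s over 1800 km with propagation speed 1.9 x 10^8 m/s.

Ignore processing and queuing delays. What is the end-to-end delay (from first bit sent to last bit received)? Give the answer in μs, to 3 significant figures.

Transmission delays (L/R per hop): 157.986, 4.15904, 2.71811 μs; sum = 164.863 μs.
Propagation delays (d/s per hop): 120000, 11500, 9473.68 μs; sum = 140974 μs.
End-to-end = 141000 μs.

141000 μs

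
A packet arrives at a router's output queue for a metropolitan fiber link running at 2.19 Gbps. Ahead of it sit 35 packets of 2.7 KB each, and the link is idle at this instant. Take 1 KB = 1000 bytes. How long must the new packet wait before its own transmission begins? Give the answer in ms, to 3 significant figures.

0.345 ms

Each queued packet: L/R = 21600/2190000000 = 0.00986301 ms.
35 queued → 0.345205 ms.
Queuing delay = 0.345 ms.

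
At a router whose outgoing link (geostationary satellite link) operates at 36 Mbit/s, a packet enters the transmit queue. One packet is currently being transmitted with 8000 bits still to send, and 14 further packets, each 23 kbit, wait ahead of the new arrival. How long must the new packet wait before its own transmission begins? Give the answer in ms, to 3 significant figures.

9.17 ms

Each queued packet: L/R = 23000/36000000 = 0.638889 ms.
14 queued → 8.94444 ms.
Plus remaining 8000 bits of current packet: 0.222222 ms.
Queuing delay = 9.17 ms.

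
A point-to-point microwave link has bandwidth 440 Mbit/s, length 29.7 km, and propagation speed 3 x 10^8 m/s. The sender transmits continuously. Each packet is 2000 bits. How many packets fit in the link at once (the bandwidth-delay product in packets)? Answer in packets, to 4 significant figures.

Propagation delay = 29700 / 300000000 = 9.9e-05 s.
BDP = R × t_prop = 440000000 × 9.9e-05 = 43560 bits.
In packets of 2000 bits: 21.78 packets.

21.78 packets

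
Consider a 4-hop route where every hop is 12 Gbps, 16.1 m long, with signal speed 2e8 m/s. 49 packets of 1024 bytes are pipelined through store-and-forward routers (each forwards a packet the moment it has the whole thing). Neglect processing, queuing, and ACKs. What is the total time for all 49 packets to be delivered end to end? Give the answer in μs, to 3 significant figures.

Per-hop transmission t_tx = L/R = 8192/12000000000 = 0.682667 μs.
Per-hop propagation t_prop = 16.1/200000000 = 0.0805 μs.
Pipeline fill: first packet needs 4·t_tx to clear all hops; remaining 48 packets each add one t_tx.
Total = (4+49-1)·t_tx + 4·t_prop = 52·0.682667 + 4·0.0805 = 35.8 μs.

35.8 μs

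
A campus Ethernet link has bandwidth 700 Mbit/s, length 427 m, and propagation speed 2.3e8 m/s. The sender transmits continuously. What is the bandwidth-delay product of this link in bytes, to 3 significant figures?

Propagation delay = 427 / 2.3e+08 = 1.85652e-06 s.
BDP = R × t_prop = 700000000 × 1.85652e-06 = 1299.57 bits.
In bytes: 1299.57/8 = 162 bytes.

162 bytes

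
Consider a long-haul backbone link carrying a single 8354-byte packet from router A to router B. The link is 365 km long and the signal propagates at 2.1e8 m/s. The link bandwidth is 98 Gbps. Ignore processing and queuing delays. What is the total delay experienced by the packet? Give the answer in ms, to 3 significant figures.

1.74 ms

L = 8354 × 8 = 66832 bits.
Transmission delay = L/R = 66832 / 98000000000 = 0.000681959 ms.
Propagation delay = d/s = 365000 m / 210000000 m/s = 1.7381 ms.
Total = 1.74 ms.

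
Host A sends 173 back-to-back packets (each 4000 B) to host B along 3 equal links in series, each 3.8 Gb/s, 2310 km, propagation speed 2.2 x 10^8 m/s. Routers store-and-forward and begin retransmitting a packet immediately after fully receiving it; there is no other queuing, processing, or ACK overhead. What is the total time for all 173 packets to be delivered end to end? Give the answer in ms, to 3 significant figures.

Per-hop transmission t_tx = L/R = 32000/3800000000 = 0.00842105 ms.
Per-hop propagation t_prop = 2310000/2.2e+08 = 10.5 ms.
Pipeline fill: first packet needs 3·t_tx to clear all hops; remaining 172 packets each add one t_tx.
Total = (3+173-1)·t_tx + 3·t_prop = 175·0.00842105 + 3·10.5 = 33.0 ms.

33.0 ms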